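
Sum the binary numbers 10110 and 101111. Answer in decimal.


10110 + 101111 = 1000101 = 69

69


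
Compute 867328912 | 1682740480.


0b110011101100100110001110010000 | 0b1100100010011001001010100000000 = 0b1110111111111101111011110010000 = 2013198224

2013198224


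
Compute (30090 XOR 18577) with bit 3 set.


Step 1: 30090 ^ 18577 = 15643
Step 2: 15643 | (1 << 3) = 15643 | 8 = 15643

15643


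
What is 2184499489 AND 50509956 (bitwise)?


0b10000010001101001101000100100001 & 0b11000000101011100010000100 = 0b10000000001001000000000000 = 33591296

33591296


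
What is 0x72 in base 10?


72 hex = 114 decimal

114


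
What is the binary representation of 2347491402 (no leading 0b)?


2347491402 = 10001011111010111110000001001010 in binary

10001011111010111110000001001010


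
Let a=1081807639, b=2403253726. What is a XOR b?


1081807639 ^ 2403253726 = 3477450441

3477450441


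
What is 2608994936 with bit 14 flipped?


2608994936 ^ (1 << 14) = 2608994936 ^ 16384 = 2609011320

2609011320


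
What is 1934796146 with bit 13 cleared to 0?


1934796146 & ~(1 << 13) = 1934787954

1934787954


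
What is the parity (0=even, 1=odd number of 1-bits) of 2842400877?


0b10101001011010111001100001101101 has 17 ones => parity 1

1


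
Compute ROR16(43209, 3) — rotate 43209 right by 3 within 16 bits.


Rotate 0b1010100011001001 right by 3 (16-bit) = 0b11010100011001 = 13593

13593


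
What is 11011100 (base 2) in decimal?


11011100 in decimal = 220

220


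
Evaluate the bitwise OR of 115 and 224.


0b1110011 | 0b11100000 = 0b11110011 = 243

243


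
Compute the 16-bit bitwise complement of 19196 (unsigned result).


~0b100101011111100 = 0b1011010100000011 = 46339 (16-bit unsigned)

46339


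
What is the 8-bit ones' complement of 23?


23 ^ 255 = 232

232


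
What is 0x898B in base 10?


898B hex = 35211 decimal

35211


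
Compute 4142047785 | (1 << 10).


4142047785 | (1 << 10) = 4142047785 | 1024 = 4142048809

4142048809


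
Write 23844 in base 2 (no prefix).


23844 = 101110100100100 in binary

101110100100100


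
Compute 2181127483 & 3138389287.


0b10000010000000010101110100111011 & 0b10111011000100000000010100100111 = 0b10000010000000000000010100100011 = 2181039395

2181039395


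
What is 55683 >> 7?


0b1101100110000011 >> 7 = 0b110110011 = 435

435


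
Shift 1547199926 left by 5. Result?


0b1011100001110000110010110110110 << 5 = 0b101110000111000011001011011011000000 = 49510397632

49510397632


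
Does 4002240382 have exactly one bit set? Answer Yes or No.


0b11101110100011010101011101111110. Multiple bits set => No

No


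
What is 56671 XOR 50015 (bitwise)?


0b1101110101011111 ^ 0b1100001101011111 = 0b1111000000000 = 7680

7680


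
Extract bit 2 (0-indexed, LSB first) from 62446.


0b1111001111101110, position 2 = 1

1


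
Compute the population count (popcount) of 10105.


0b10011101111001 has 9 set bits

9


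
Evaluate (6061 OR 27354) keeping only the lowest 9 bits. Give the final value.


Step 1: 6061 | 27354 = 32767
Step 2: 32767 & 511 = 511

511


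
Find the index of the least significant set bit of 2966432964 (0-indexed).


0b10110000110100000010110011000100. Lowest set bit at position 2

2


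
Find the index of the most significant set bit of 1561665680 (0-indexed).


0b1011101000101010010000010010000. Highest set bit at position 30

30


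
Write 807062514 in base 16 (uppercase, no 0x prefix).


807062514 = 301ACBF2 hex

301ACBF2


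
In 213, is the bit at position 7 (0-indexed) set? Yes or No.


0b11010101, bit 7 = 1. Yes

Yes


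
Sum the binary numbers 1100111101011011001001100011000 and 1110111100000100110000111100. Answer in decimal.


1100111101011011001001100011000 + 1110111100000100110000111100 = 1110110100111011101111101010100 = 1990057812

1990057812


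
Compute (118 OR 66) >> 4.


Step 1: 118 | 66 = 118
Step 2: 118 >> 4 = 7

7


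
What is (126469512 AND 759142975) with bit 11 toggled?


Step 1: 126469512 & 759142975 = 84508680
Step 2: 84508680 ^ (1 << 11) = 84508680 ^ 2048 = 84510728

84510728


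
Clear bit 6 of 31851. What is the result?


31851 & ~(1 << 6) = 31787

31787


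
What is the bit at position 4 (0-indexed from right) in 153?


0b10011001, position 4 = 1

1


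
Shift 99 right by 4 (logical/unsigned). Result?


0b1100011 >> 4 = 0b110 = 6

6


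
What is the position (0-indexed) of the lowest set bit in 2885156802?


0b10101011111101111111111111000010. Lowest set bit at position 1

1


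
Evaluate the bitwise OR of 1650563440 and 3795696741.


0b1100010011000011001100101110000 | 0b11100010001111011011110001100101 = 0b11100010011111011011110101110101 = 3799891317

3799891317


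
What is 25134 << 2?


0b110001000101110 << 2 = 0b11000100010111000 = 100536

100536


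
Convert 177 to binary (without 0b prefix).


177 = 10110001 in binary

10110001


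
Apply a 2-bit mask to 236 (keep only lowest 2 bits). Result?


236 & 3 = 0

0


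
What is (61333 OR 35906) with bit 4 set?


Step 1: 61333 | 35906 = 61399
Step 2: 61399 | (1 << 4) = 61399 | 16 = 61399

61399


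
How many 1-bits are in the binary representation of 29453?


0b111001100001101 has 8 set bits

8


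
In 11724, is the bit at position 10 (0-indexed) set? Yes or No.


0b10110111001100, bit 10 = 1. Yes

Yes


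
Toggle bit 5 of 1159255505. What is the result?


1159255505 ^ (1 << 5) = 1159255505 ^ 32 = 1159255537

1159255537


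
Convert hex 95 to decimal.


95 hex = 149 decimal

149


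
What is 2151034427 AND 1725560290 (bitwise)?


0b10000000001101100010111000111011 & 0b1100110110110011111010111100010 = 0b100000010010000100010 = 1057826

1057826


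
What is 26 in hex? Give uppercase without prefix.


26 = 1A hex

1A


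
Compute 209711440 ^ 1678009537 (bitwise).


0b1100011111111111000101010000 ^ 0b1100100000001000110010011000001 = 0b1101000011110111001010110010001 = 1752929681

1752929681


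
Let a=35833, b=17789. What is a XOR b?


35833 ^ 17789 = 52868

52868


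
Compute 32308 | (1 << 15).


32308 | (1 << 15) = 32308 | 32768 = 65076

65076


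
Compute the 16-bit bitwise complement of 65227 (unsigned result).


~0b1111111011001011 = 0b100110100 = 308 (16-bit unsigned)

308


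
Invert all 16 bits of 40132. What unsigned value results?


40132 ^ 65535 = 25403

25403


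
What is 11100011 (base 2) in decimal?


11100011 in decimal = 227

227


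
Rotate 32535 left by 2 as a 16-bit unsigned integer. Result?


Rotate 0b111111100010111 left by 2 (16-bit) = 0b1111110001011101 = 64605

64605


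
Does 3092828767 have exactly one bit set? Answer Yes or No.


0b10111000010110001101001001011111. Multiple bits set => No

No


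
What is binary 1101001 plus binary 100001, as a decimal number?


1101001 + 100001 = 10001010 = 138

138


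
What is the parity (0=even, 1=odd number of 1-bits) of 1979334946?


0b1110101111110100100000100100010 has 15 ones => parity 1

1


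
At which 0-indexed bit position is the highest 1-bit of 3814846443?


0b11100011011000011110111111101011. Highest set bit at position 31

31


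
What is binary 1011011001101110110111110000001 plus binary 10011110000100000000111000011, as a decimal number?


1011011001101110110111110000001 + 10011110000100000000111000011 = 1101110111110010111000101000100 = 1861841220

1861841220


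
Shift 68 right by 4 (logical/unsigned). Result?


0b1000100 >> 4 = 0b100 = 4

4


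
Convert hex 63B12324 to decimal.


63B12324 hex = 1672553252 decimal

1672553252


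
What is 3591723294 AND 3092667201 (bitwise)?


0b11010110000101010101100100011110 & 0b10111000010101100101101101000001 = 0b10010000000101000101100100000000 = 2417252608

2417252608


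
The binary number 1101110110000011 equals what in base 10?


1101110110000011 in decimal = 56707

56707


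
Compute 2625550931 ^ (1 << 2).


2625550931 ^ (1 << 2) = 2625550931 ^ 4 = 2625550935

2625550935


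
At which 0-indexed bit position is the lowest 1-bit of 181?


0b10110101. Lowest set bit at position 0

0


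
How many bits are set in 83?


0b1010011 has 4 set bits

4


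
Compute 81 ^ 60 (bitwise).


0b1010001 ^ 0b111100 = 0b1101101 = 109

109


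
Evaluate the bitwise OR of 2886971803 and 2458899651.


0b10101100000100111011000110011011 | 0b10010010100011111101010011000011 = 0b10111110100111111111010111011011 = 3198154203

3198154203


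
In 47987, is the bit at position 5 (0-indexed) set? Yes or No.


0b1011101101110011, bit 5 = 1. Yes

Yes


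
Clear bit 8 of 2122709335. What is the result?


2122709335 & ~(1 << 8) = 2122709079

2122709079


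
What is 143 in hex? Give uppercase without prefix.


143 = 8F hex

8F


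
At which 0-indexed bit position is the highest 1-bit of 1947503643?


0b1110100000101001000110000011011. Highest set bit at position 30

30


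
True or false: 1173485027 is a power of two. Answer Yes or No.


0b1000101111100011111010111100011. Multiple bits set => No

No


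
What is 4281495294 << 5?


0b11111111001100100110111011111110 << 5 = 0b1111111100110010011011101111111000000 = 137007849408

137007849408


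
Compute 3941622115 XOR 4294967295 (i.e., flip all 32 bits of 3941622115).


3941622115 ^ 4294967295 = 353345180

353345180


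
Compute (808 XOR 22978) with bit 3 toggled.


Step 1: 808 ^ 22978 = 23274
Step 2: 23274 ^ (1 << 3) = 23274 ^ 8 = 23266

23266


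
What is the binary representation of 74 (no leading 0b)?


74 = 1001010 in binary

1001010


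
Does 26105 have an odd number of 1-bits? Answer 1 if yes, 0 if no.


0b110010111111001 has 10 ones => parity 0

0


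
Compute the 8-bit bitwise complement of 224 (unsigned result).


~0b11100000 = 0b11111 = 31 (8-bit unsigned)

31


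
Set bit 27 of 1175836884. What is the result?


1175836884 | (1 << 27) = 1175836884 | 134217728 = 1310054612

1310054612


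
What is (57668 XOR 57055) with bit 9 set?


Step 1: 57668 ^ 57055 = 16283
Step 2: 16283 | (1 << 9) = 16283 | 512 = 16283

16283


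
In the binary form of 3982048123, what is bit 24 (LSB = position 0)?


0b11101101010110010011101101111011, position 24 = 1

1


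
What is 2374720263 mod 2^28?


2374720263 & 268435455 = 227236615

227236615


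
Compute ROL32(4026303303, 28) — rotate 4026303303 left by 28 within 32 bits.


Rotate 0b11101111111111001000001101000111 left by 28 (32-bit) = 0b1111110111111111100100000110100 = 2130692148

2130692148


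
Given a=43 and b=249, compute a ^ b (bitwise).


43 ^ 249 = 210

210


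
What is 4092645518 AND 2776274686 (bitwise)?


0b11110011111100001101000010001110 & 0b10100101011110101001011011111110 = 0b10100001011100001001000010001110 = 2708508814

2708508814


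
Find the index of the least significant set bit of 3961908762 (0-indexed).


0b11101100001001011110111000011010. Lowest set bit at position 1

1


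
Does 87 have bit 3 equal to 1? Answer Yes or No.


0b1010111, bit 3 = 0. No

No


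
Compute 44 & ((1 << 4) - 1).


44 & 15 = 12

12


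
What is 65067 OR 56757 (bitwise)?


0b1111111000101011 | 0b1101110110110101 = 0b1111111110111111 = 65471

65471


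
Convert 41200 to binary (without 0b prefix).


41200 = 1010000011110000 in binary

1010000011110000


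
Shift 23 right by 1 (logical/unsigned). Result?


0b10111 >> 1 = 0b1011 = 11

11


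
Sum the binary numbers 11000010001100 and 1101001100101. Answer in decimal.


11000010001100 + 1101001100101 = 100101011110001 = 19185

19185


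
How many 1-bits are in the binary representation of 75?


0b1001011 has 4 set bits

4


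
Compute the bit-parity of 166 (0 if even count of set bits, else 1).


0b10100110 has 4 ones => parity 0

0


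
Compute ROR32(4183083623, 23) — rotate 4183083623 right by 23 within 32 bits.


Rotate 0b11111001010101001100101001100111 right by 23 (32-bit) = 0b10101001100101001100111111110010 = 2845102066

2845102066


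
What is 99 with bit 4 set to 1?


99 | (1 << 4) = 99 | 16 = 115

115


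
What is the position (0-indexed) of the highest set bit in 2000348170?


0b1110111001110101110010000001010. Highest set bit at position 30

30


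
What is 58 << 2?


0b111010 << 2 = 0b11101000 = 232

232


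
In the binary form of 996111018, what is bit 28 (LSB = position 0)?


0b111011010111110111001010101010, position 28 = 1

1


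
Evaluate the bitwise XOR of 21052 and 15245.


0b101001000111100 ^ 0b11101110001101 = 0b110100110110001 = 27057

27057


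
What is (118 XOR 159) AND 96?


Step 1: 118 ^ 159 = 233
Step 2: 233 & 96 = 96

96


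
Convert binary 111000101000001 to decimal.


111000101000001 in decimal = 28993

28993


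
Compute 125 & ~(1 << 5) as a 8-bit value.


125 & ~(1 << 5) = 93

93


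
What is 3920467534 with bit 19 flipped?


3920467534 ^ (1 << 19) = 3920467534 ^ 524288 = 3919943246

3919943246


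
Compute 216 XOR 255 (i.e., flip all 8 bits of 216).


216 ^ 255 = 39

39


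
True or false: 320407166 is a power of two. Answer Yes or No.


0b10011000110010000011001111110. Multiple bits set => No

No


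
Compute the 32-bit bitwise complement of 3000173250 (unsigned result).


~0b10110010110100110000001011000010 = 0b1001101001011001111110100111101 = 1294794045 (32-bit unsigned)

1294794045


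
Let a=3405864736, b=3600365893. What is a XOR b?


3405864736 ^ 3600365893 = 496526949

496526949


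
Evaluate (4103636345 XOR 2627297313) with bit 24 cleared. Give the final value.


Step 1: 4103636345 ^ 2627297313 = 1744954712
Step 2: 1744954712 & ~(1 << 24) = 1744954712

1744954712


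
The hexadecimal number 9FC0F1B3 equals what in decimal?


9FC0F1B3 hex = 2680222131 decimal

2680222131


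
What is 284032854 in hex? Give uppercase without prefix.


284032854 = 10EDFF56 hex

10EDFF56


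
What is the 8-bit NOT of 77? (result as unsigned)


~0b1001101 = 0b10110010 = 178 (8-bit unsigned)

178


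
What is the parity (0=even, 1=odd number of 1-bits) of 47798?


0b1011101010110110 has 10 ones => parity 0

0


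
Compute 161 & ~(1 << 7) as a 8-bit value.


161 & ~(1 << 7) = 33

33


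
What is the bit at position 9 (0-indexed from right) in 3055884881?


0b10110110001001010001101001010001, position 9 = 1

1


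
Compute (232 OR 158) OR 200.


Step 1: 232 | 158 = 254
Step 2: 254 | 200 = 254

254


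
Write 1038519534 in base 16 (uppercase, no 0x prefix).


1038519534 = 3DE68CEE hex

3DE68CEE


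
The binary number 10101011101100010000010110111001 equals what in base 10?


10101011101100010000010110111001 in decimal = 2880505273

2880505273


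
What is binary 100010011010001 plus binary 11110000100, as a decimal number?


100010011010001 + 11110000100 = 100110001010101 = 19541

19541


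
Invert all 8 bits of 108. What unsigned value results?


108 ^ 255 = 147

147


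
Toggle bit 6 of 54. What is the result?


54 ^ (1 << 6) = 54 ^ 64 = 118

118


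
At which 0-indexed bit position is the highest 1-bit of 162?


0b10100010. Highest set bit at position 7

7


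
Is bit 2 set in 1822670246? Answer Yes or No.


0b1101100101000111011110110100110, bit 2 = 1. Yes

Yes


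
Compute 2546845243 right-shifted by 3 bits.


0b10010111110011011100011000111011 >> 3 = 0b10010111110011011100011000111 = 318355655

318355655


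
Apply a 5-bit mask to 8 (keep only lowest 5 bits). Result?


8 & 31 = 8

8


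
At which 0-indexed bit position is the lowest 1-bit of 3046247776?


0b10110101100100100000110101100000. Lowest set bit at position 5

5


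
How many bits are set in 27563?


0b110101110101011 has 10 set bits

10


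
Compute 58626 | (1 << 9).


58626 | (1 << 9) = 58626 | 512 = 59138

59138


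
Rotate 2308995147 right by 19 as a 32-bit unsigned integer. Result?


Rotate 0b10001001101000000111100001001011 right by 19 (32-bit) = 0b1111000010010111000100110100 = 252277044

252277044


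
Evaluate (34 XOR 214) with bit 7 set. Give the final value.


Step 1: 34 ^ 214 = 244
Step 2: 244 | (1 << 7) = 244 | 128 = 244

244


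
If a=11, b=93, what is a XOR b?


11 ^ 93 = 86

86


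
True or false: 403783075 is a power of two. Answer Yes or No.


0b11000000100010011110110100011. Multiple bits set => No

No


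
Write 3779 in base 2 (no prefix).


3779 = 111011000011 in binary

111011000011


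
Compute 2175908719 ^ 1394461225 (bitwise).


0b10000001101100011011101101101111 ^ 0b1010011000111011100101000101001 = 0b11010010101011000111000101000110 = 3534516550

3534516550


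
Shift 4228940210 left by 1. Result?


0b11111100000100001000000110110010 << 1 = 0b111111000001000010000001101100100 = 8457880420

8457880420


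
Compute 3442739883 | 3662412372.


0b11001101001101000000101010101011 | 0b11011010010010111111101001010100 = 0b11011111011111111111101011111111 = 3749706495

3749706495


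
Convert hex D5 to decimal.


D5 hex = 213 decimal

213


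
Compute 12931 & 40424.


0b11001010000011 & 0b1001110111101000 = 0b1000010000000 = 4224

4224


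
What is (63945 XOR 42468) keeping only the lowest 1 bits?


Step 1: 63945 ^ 42468 = 23597
Step 2: 23597 & 1 = 1

1


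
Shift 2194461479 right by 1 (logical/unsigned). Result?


0b10000010110011001101001100100111 >> 1 = 0b1000001011001100110100110010011 = 1097230739

1097230739


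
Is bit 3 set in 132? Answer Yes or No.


0b10000100, bit 3 = 0. No

No


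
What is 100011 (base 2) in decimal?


100011 in decimal = 35

35


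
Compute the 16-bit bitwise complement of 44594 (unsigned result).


~0b1010111000110010 = 0b101000111001101 = 20941 (16-bit unsigned)

20941


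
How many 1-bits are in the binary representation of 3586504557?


0b11010101110001011011011101101101 has 20 set bits

20


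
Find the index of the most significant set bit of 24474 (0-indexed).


0b101111110011010. Highest set bit at position 14

14


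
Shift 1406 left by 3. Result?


0b10101111110 << 3 = 0b10101111110000 = 11248

11248


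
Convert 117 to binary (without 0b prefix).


117 = 1110101 in binary

1110101


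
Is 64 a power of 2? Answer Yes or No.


0b1000000. Only one bit set => Yes

Yes


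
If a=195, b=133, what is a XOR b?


195 ^ 133 = 70

70


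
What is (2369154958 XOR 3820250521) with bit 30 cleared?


Step 1: 2369154958 ^ 3820250521 = 1854016023
Step 2: 1854016023 & ~(1 << 30) = 780274199

780274199


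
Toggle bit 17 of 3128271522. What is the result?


3128271522 ^ (1 << 17) = 3128271522 ^ 131072 = 3128402594

3128402594


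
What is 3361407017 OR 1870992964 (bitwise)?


0b11001000010110110000000000101001 | 0b1101111100001010001011001000100 = 0b11101111110111110001011001101101 = 4024374893

4024374893


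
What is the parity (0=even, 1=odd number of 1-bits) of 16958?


0b100001000111110 has 7 ones => parity 1

1


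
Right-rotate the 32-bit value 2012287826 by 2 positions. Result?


Rotate 0b1110111111100010001001101010010 right by 2 (32-bit) = 0b10011101111111000100010011010100 = 2650555604

2650555604


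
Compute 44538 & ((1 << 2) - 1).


44538 & 3 = 2

2


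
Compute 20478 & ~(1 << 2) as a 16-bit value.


20478 & ~(1 << 2) = 20474

20474


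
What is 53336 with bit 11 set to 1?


53336 | (1 << 11) = 53336 | 2048 = 55384

55384


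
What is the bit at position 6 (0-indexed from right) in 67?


0b1000011, position 6 = 1

1


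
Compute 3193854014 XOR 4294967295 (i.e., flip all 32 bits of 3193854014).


3193854014 ^ 4294967295 = 1101113281

1101113281


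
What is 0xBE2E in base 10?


BE2E hex = 48686 decimal

48686


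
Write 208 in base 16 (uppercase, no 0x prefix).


208 = D0 hex

D0


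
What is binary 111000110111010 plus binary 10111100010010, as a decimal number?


111000110111010 + 10111100010010 = 1010000011001100 = 41164

41164


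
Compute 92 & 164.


0b1011100 & 0b10100100 = 0b100 = 4

4


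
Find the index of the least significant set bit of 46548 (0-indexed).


0b1011010111010100. Lowest set bit at position 2

2


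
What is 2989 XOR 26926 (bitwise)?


0b101110101101 ^ 0b110100100101110 = 0b110001010000011 = 25219

25219


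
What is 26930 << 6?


0b110100100110010 << 6 = 0b110100100110010000000 = 1723520

1723520


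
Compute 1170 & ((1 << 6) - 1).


1170 & 63 = 18

18


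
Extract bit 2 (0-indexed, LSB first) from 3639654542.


0b11011000111100001011100010001110, position 2 = 1

1


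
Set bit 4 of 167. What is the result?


167 | (1 << 4) = 167 | 16 = 183

183


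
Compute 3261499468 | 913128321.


0b11000010011001101000100001001100 | 0b110110011011010011101110000001 = 0b11110110011011111011101111001101 = 4134517709

4134517709


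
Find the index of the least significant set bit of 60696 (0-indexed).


0b1110110100011000. Lowest set bit at position 3

3


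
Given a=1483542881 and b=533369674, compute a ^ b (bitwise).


1483542881 ^ 533369674 = 1202160171

1202160171


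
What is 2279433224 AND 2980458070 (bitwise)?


0b10000111110111010110010000001000 & 0b10110001101001100010111001010110 = 0b10000001100001000010010000000000 = 2172920832

2172920832


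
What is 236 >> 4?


0b11101100 >> 4 = 0b1110 = 14

14


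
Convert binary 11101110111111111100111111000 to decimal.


11101110111111111100111111000 in decimal = 501217784

501217784


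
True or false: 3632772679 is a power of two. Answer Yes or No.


0b11011000100001111011011001000111. Multiple bits set => No

No


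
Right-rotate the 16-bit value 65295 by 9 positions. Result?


Rotate 0b1111111100001111 right by 9 (16-bit) = 0b1000011111111111 = 34815

34815


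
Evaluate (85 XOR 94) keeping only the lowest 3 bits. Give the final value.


Step 1: 85 ^ 94 = 11
Step 2: 11 & 7 = 3

3


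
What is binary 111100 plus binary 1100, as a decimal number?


111100 + 1100 = 1001000 = 72

72


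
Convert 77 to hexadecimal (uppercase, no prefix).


77 = 4D hex

4D


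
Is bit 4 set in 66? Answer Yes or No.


0b1000010, bit 4 = 0. No

No


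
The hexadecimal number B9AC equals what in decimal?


B9AC hex = 47532 decimal

47532


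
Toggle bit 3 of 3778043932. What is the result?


3778043932 ^ (1 << 3) = 3778043932 ^ 8 = 3778043924

3778043924


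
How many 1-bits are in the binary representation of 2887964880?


0b10101100001000101101100011010000 has 13 set bits

13


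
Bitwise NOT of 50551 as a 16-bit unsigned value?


~0b1100010101110111 = 0b11101010001000 = 14984 (16-bit unsigned)

14984


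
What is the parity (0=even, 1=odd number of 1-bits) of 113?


0b1110001 has 4 ones => parity 0

0


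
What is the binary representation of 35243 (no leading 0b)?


35243 = 1000100110101011 in binary

1000100110101011


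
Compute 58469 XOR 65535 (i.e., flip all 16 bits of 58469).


58469 ^ 65535 = 7066

7066


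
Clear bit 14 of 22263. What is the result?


22263 & ~(1 << 14) = 5879

5879


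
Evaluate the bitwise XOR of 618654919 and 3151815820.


0b100100110111111110110011000111 ^ 0b10111011110111001110010010001100 = 0b10011111000000110000100001001011 = 2667776075

2667776075


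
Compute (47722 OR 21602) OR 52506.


Step 1: 47722 | 21602 = 65130
Step 2: 65130 | 52506 = 65402

65402


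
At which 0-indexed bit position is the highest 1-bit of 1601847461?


0b1011111011110100100000010100101. Highest set bit at position 30

30


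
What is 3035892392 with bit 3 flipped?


3035892392 ^ (1 << 3) = 3035892392 ^ 8 = 3035892384

3035892384


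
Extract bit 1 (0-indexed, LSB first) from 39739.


0b1001101100111011, position 1 = 1

1


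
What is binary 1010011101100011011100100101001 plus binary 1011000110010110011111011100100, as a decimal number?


1010011101100011011100100101001 + 1011000110010110011111011100100 = 10101100011111001111100000001101 = 2893871117

2893871117


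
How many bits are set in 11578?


0b10110100111010 has 8 set bits

8


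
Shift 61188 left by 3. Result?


0b1110111100000100 << 3 = 0b1110111100000100000 = 489504

489504


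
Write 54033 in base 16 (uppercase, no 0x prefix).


54033 = D311 hex

D311


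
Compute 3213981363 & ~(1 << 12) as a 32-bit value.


3213981363 & ~(1 << 12) = 3213977267

3213977267


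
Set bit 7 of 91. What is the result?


91 | (1 << 7) = 91 | 128 = 219

219


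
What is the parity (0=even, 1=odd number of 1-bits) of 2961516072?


0b10110000100001010010011000101000 has 11 ones => parity 1

1


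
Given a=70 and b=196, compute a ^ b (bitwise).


70 ^ 196 = 130

130


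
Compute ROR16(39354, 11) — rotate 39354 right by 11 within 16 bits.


Rotate 0b1001100110111010 right by 11 (16-bit) = 0b11011101010011 = 14163

14163


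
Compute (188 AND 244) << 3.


Step 1: 188 & 244 = 180
Step 2: 180 << 3 = 1440

1440


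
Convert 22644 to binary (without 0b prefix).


22644 = 101100001110100 in binary

101100001110100


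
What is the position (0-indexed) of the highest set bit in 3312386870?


0b11000101011011110000001100110110. Highest set bit at position 31

31


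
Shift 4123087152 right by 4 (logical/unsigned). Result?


0b11110101110000010101000100110000 >> 4 = 0b1111010111000001010100010011 = 257692947

257692947


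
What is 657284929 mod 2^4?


657284929 & 15 = 1

1


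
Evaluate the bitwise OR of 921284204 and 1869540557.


0b110110111010011010111001101100 | 0b1101111011011101110110011001101 = 0b1111111111011111110111011101101 = 2146430701

2146430701


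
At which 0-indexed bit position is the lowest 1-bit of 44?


0b101100. Lowest set bit at position 2

2


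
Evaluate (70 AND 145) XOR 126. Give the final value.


Step 1: 70 & 145 = 0
Step 2: 0 ^ 126 = 126

126


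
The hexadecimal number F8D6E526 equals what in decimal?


F8D6E526 hex = 4174832934 decimal

4174832934


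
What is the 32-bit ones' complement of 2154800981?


2154800981 ^ 4294967295 = 2140166314

2140166314


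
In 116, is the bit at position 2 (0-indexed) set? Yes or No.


0b1110100, bit 2 = 1. Yes

Yes


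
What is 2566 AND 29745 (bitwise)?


0b101000000110 & 0b111010000110001 = 0b0 = 0

0


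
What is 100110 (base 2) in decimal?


100110 in decimal = 38

38


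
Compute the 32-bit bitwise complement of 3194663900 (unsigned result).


~0b10111110011010101011001111011100 = 0b1000001100101010100110000100011 = 1100303395 (32-bit unsigned)

1100303395


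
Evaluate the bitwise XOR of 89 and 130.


0b1011001 ^ 0b10000010 = 0b11011011 = 219

219


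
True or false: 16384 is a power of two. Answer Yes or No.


0b100000000000000. Only one bit set => Yes

Yes


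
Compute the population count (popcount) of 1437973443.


0b1010101101101011011101111000011 has 19 set bits

19


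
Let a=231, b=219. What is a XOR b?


231 ^ 219 = 60

60


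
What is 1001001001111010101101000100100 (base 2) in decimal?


1001001001111010101101000100100 in decimal = 1228757540

1228757540


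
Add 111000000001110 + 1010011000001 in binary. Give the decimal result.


111000000001110 + 1010011000001 = 1000010011001111 = 33999

33999


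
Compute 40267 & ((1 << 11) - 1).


40267 & 2047 = 1355

1355


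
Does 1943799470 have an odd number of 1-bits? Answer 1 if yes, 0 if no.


0b1110011110111000000011010101110 has 17 ones => parity 1

1


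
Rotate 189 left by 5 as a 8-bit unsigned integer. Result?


Rotate 0b10111101 left by 5 (8-bit) = 0b10110111 = 183

183


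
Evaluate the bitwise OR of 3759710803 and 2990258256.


0b11100000000110001010001001010011 | 0b10110010001110111011100001010000 = 0b11110010001110111011101001010011 = 4064000595

4064000595


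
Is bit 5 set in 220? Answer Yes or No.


0b11011100, bit 5 = 0. No

No


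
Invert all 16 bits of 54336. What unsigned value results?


54336 ^ 65535 = 11199

11199


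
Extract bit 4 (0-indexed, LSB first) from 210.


0b11010010, position 4 = 1

1


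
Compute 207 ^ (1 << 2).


207 ^ (1 << 2) = 207 ^ 4 = 203

203


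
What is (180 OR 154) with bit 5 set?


Step 1: 180 | 154 = 190
Step 2: 190 | (1 << 5) = 190 | 32 = 190

190


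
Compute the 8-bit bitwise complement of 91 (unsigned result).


~0b1011011 = 0b10100100 = 164 (8-bit unsigned)

164


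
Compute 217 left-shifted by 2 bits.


0b11011001 << 2 = 0b1101100100 = 868

868


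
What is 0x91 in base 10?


91 hex = 145 decimal

145


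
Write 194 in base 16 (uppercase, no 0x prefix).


194 = C2 hex

C2


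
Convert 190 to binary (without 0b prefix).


190 = 10111110 in binary

10111110


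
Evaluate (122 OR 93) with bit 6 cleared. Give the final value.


Step 1: 122 | 93 = 127
Step 2: 127 & ~(1 << 6) = 63

63


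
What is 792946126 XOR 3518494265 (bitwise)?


0b101111010000110110010111001110 ^ 0b11010001101101111111011000111001 = 0b11111110111101001001001111110111 = 4277441527

4277441527


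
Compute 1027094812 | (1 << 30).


1027094812 | (1 << 30) = 1027094812 | 1073741824 = 2100836636

2100836636


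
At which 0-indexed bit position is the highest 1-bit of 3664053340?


0b11011010011001010000010001011100. Highest set bit at position 31

31


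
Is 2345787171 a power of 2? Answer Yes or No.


0b10001011110100011101111100100011. Multiple bits set => No

No


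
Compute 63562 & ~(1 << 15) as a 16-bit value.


63562 & ~(1 << 15) = 30794

30794


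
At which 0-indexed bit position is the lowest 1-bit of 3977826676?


0b11101101000110001101000101110100. Lowest set bit at position 2

2


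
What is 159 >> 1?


0b10011111 >> 1 = 0b1001111 = 79

79


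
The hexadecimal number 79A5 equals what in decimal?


79A5 hex = 31141 decimal

31141


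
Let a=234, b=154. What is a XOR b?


234 ^ 154 = 112

112


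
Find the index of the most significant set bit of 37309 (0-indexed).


0b1001000110111101. Highest set bit at position 15

15


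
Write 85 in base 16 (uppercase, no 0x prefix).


85 = 55 hex

55


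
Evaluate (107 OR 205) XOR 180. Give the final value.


Step 1: 107 | 205 = 239
Step 2: 239 ^ 180 = 91

91


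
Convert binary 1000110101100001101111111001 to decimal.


1000110101100001101111111001 in decimal = 148249593

148249593


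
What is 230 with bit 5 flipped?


230 ^ (1 << 5) = 230 ^ 32 = 198

198


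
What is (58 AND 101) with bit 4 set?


Step 1: 58 & 101 = 32
Step 2: 32 | (1 << 4) = 32 | 16 = 48

48


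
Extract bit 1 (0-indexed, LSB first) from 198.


0b11000110, position 1 = 1

1


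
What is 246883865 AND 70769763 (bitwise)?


0b1110101101110010011000011001 & 0b100001101111101110001100011 = 0b100001101110000010000000001 = 70714369

70714369


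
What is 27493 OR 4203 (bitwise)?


0b110101101100101 | 0b1000001101011 = 0b111101101101111 = 31599

31599


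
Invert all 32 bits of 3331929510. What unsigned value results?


3331929510 ^ 4294967295 = 963037785

963037785


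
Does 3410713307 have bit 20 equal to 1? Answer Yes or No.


0b11001011010010110101101011011011, bit 20 = 0. No

No


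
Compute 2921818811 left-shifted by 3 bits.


0b10101110001001110110101010111011 << 3 = 0b10101110001001110110101010111011000 = 23374550488

23374550488


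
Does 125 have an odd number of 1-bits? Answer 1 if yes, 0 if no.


0b1111101 has 6 ones => parity 0

0


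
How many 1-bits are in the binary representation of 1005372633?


0b111011111011001100010011011001 has 18 set bits

18


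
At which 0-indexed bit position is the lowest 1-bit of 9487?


0b10010100001111. Lowest set bit at position 0

0


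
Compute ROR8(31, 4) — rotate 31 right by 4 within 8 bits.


Rotate 0b11111 right by 4 (8-bit) = 0b11110001 = 241

241


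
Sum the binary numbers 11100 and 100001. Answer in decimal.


11100 + 100001 = 111101 = 61

61


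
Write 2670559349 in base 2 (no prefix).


2670559349 = 10011111001011011000000001110101 in binary

10011111001011011000000001110101


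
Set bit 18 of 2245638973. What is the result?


2245638973 | (1 << 18) = 2245638973 | 262144 = 2245901117

2245901117


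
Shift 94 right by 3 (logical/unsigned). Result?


0b1011110 >> 3 = 0b1011 = 11

11


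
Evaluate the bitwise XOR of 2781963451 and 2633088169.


0b10100101110100010110010010111011 ^ 0b10011100111100011011110010101001 = 0b111001001000001101100000010010 = 958453778

958453778


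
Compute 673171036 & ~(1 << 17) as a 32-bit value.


673171036 & ~(1 << 17) = 673039964

673039964


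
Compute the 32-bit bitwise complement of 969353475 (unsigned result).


~0b111001110001110010100100000011 = 0b11000110001110001101011011111100 = 3325613820 (32-bit unsigned)

3325613820


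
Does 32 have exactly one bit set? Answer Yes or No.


0b100000. Only one bit set => Yes

Yes


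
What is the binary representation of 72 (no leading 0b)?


72 = 1001000 in binary

1001000


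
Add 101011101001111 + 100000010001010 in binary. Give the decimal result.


101011101001111 + 100000010001010 = 1001011111011001 = 38873

38873


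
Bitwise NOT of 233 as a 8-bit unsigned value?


~0b11101001 = 0b10110 = 22 (8-bit unsigned)

22


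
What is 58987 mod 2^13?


58987 & 8191 = 1643

1643


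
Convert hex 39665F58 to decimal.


39665F58 hex = 963010392 decimal

963010392


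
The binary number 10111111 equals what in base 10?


10111111 in decimal = 191

191


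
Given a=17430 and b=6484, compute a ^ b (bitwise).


17430 ^ 6484 = 23874

23874


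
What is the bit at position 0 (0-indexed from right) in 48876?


0b1011111011101100, position 0 = 0

0


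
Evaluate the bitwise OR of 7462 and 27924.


0b1110100100110 | 0b110110100010100 = 0b111110100110110 = 32054

32054


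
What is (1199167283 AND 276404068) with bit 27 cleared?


Step 1: 1199167283 & 276404068 = 7968544
Step 2: 7968544 & ~(1 << 27) = 7968544

7968544


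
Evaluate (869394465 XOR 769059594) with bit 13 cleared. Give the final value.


Step 1: 869394465 ^ 769059594 = 503776043
Step 2: 503776043 & ~(1 << 13) = 503776043

503776043


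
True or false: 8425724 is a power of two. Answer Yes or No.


0b100000001001000011111100. Multiple bits set => No

No


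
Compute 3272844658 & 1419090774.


0b11000011000100111010010101110010 & 0b1010100100101011001101101010110 = 0b1000000000100011000000101010010 = 1074889042

1074889042


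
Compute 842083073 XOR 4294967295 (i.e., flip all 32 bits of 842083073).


842083073 ^ 4294967295 = 3452884222

3452884222


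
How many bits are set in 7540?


0b1110101110100 has 8 set bits

8


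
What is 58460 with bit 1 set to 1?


58460 | (1 << 1) = 58460 | 2 = 58462

58462


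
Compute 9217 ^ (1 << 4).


9217 ^ (1 << 4) = 9217 ^ 16 = 9233

9233


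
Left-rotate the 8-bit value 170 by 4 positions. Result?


Rotate 0b10101010 left by 4 (8-bit) = 0b10101010 = 170

170


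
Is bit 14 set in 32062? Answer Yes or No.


0b111110100111110, bit 14 = 1. Yes

Yes


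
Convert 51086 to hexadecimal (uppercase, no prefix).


51086 = C78E hex

C78E


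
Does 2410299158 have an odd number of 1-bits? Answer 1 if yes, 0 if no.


0b10001111101010100011111100010110 has 18 ones => parity 0

0


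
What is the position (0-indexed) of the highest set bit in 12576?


0b11000100100000. Highest set bit at position 13

13


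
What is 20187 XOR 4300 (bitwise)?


0b100111011011011 ^ 0b1000011001100 = 0b101111000010111 = 24087

24087


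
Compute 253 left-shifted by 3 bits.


0b11111101 << 3 = 0b11111101000 = 2024

2024


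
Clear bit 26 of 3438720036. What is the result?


3438720036 & ~(1 << 26) = 3371611172

3371611172


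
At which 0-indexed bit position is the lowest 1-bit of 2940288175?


0b10101111010000010011110010101111. Lowest set bit at position 0

0


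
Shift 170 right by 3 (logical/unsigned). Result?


0b10101010 >> 3 = 0b10101 = 21

21


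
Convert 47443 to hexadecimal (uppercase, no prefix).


47443 = B953 hex

B953


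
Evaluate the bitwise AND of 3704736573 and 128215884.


0b11011100110100011100101100111101 & 0b111101001000110101101001100 = 0b100100000000100101100001100 = 75516684

75516684


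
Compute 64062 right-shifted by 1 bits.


0b1111101000111110 >> 1 = 0b111110100011111 = 32031

32031


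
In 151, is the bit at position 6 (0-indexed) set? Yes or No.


0b10010111, bit 6 = 0. No

No


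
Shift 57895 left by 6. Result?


0b1110001000100111 << 6 = 0b1110001000100111000000 = 3705280

3705280


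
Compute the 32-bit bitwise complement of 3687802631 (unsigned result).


~0b11011011110011110110011100000111 = 0b100100001100001001100011111000 = 607164664 (32-bit unsigned)

607164664


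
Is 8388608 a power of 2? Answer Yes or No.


0b100000000000000000000000. Only one bit set => Yes

Yes


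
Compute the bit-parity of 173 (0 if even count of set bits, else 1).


0b10101101 has 5 ones => parity 1

1


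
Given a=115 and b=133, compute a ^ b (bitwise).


115 ^ 133 = 246

246


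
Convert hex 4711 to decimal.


4711 hex = 18193 decimal

18193


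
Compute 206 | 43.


0b11001110 | 0b101011 = 0b11101111 = 239

239


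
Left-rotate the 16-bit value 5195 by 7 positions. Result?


Rotate 0b1010001001011 left by 7 (16-bit) = 0b10010110001010 = 9610

9610


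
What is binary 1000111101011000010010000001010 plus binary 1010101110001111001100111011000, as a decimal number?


1000111101011000010010000001010 + 1010101110001111001100111011000 = 10011101011100111011110111100010 = 2641608162

2641608162


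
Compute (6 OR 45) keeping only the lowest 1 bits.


Step 1: 6 | 45 = 47
Step 2: 47 & 1 = 1

1


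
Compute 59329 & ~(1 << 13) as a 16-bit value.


59329 & ~(1 << 13) = 51137

51137


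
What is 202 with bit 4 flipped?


202 ^ (1 << 4) = 202 ^ 16 = 218

218


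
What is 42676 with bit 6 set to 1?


42676 | (1 << 6) = 42676 | 64 = 42740

42740


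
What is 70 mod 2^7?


70 & 127 = 70

70


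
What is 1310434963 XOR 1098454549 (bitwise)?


0b1001110000110111010011010010011 ^ 0b1000001011110010001011000010101 = 0b1111011000101011000010000110 = 258125958

258125958


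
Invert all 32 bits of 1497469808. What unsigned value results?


1497469808 ^ 4294967295 = 2797497487

2797497487


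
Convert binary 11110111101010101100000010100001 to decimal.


11110111101010101100000010100001 in decimal = 4155162785

4155162785
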